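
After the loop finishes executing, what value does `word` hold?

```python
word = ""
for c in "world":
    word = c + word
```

Let's trace through this code step by step.

Initialize: word = ''
Entering loop: for c in "world":
After iteration 1: c = 'w', word = 'w'
After iteration 2: c = 'o', word = 'ow'
After iteration 3: c = 'r', word = 'row'
After iteration 4: c = 'l', word = 'lrow'
After iteration 5: c = 'd', word = 'dlrow'
Loop ends.

Final answer: 'dlrow'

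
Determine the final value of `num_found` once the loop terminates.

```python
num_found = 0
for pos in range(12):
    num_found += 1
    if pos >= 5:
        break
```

Let's trace through this code step by step.

Initialize: num_found = 0
Entering loop: for pos in range(12):
After iteration 1: pos = 0, num_found = 1
After iteration 2: pos = 1, num_found = 2
After iteration 3: pos = 2, num_found = 3
After iteration 4: pos = 3, num_found = 4
After iteration 5: pos = 4, num_found = 5
After iteration 6: pos = 5, num_found = 6
Loop ends.

Final answer: 6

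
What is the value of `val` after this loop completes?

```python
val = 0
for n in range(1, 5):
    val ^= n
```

Let's trace through this code step by step.

Initialize: val = 0
Entering loop: for n in range(1, 5):
After iteration 1: n = 1, val = 1
After iteration 2: n = 2, val = 3
After iteration 3: n = 3, val = 0
After iteration 4: n = 4, val = 4
Loop ends.

Final answer: 4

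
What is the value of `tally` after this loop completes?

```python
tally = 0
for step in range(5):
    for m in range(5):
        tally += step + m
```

Let's trace through this code step by step.

Initialize: tally = 0
Entering loop: for step in range(5):
After iteration 1: step = 0, tally = 10
After iteration 2: step = 1, tally = 25
After iteration 3: step = 2, tally = 45
After iteration 4: step = 3, tally = 70
After iteration 5: step = 4, tally = 100
Loop ends.

Final answer: 100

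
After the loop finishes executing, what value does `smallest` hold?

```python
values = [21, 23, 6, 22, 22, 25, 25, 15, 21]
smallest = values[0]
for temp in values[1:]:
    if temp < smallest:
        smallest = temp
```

Let's trace through this code step by step.

Initialize: values = [21, 23, 6, 22, 22, 25, 25, 15, 21]
Initialize: smallest = 21
Entering loop: for temp in values[1:]:
After iteration 1: temp = 23, smallest = 21
After iteration 2: temp = 6, smallest = 6
After iteration 3: temp = 22, smallest = 6
After iteration 4: temp = 22, smallest = 6
After iteration 5: temp = 25, smallest = 6
After iteration 6: temp = 25, smallest = 6
After iteration 7: temp = 15, smallest = 6
After iteration 8: temp = 21, smallest = 6
Loop ends.

Final answer: 6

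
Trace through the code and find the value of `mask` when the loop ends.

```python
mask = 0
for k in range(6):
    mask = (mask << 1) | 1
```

Let's trace through this code step by step.

Initialize: mask = 0
Entering loop: for k in range(6):
After iteration 1: k = 0, mask = 1
After iteration 2: k = 1, mask = 3
After iteration 3: k = 2, mask = 7
After iteration 4: k = 3, mask = 15
After iteration 5: k = 4, mask = 31
After iteration 6: k = 5, mask = 63
Loop ends.

Final answer: 63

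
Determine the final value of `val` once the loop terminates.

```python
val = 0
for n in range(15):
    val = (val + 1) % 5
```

Let's trace through this code step by step.

Initialize: val = 0
Entering loop: for n in range(15):
After iteration 1: n = 0, val = 1
After iteration 2: n = 1, val = 2
After iteration 3: n = 2, val = 3
After iteration 4: n = 3, val = 4
After iteration 5: n = 4, val = 0
After iteration 6: n = 5, val = 1
After iteration 7: n = 6, val = 2
After iteration 8: n = 7, val = 3
After iteration 9: n = 8, val = 4
After iteration 10: n = 9, val = 0
After iteration 11: n = 10, val = 1
After iteration 12: n = 11, val = 2
After iteration 13: n = 12, val = 3
After iteration 14: n = 13, val = 4
After iteration 15: n = 14, val = 0
Loop ends.

Final answer: 0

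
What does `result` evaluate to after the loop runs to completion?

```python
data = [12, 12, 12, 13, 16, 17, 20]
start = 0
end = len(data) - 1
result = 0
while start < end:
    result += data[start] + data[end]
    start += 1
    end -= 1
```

Let's trace through this code step by step.

Initialize: data = [12, 12, 12, 13, 16, 17, 20]
Initialize: start = 0
Initialize: end = 6
Initialize: result = 0
Entering loop: while start < end:
After iteration 1: start = 1, end = 5, result = 32
After iteration 2: start = 2, end = 4, result = 61
After iteration 3: start = 3, end = 3, result = 89
Loop ends.

Final answer: 89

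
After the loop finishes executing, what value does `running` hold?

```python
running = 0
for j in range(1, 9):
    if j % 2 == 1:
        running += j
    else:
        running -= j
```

Let's trace through this code step by step.

Initialize: running = 0
Entering loop: for j in range(1, 9):
After iteration 1: j = 1, running = 1
After iteration 2: j = 2, running = -1
After iteration 3: j = 3, running = 2
After iteration 4: j = 4, running = -2
After iteration 5: j = 5, running = 3
After iteration 6: j = 6, running = -3
After iteration 7: j = 7, running = 4
After iteration 8: j = 8, running = -4
Loop ends.

Final answer: -4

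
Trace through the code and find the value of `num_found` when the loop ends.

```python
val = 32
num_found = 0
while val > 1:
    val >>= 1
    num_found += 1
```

Let's trace through this code step by step.

Initialize: val = 32
Initialize: num_found = 0
Entering loop: while val > 1:
After iteration 1: val = 16, num_found = 1
After iteration 2: val = 8, num_found = 2
After iteration 3: val = 4, num_found = 3
After iteration 4: val = 2, num_found = 4
After iteration 5: val = 1, num_found = 5
Loop ends.

Final answer: 5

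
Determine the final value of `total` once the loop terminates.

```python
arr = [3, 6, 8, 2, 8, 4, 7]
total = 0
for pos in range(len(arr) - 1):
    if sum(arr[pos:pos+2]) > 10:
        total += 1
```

Let's trace through this code step by step.

Initialize: arr = [3, 6, 8, 2, 8, 4, 7]
Initialize: total = 0
Entering loop: for pos in range(len(arr) - 1):
After iteration 1: pos = 0, total = 0
After iteration 2: pos = 1, total = 1
After iteration 3: pos = 2, total = 1
After iteration 4: pos = 3, total = 1
After iteration 5: pos = 4, total = 2
After iteration 6: pos = 5, total = 3
Loop ends.

Final answer: 3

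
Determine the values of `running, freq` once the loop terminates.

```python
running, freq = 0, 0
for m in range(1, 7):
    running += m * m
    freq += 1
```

Let's trace through this code step by step.

Initialize: running = 0
Initialize: freq = 0
Entering loop: for m in range(1, 7):
After iteration 1: m = 1, running = 1, freq = 1
After iteration 2: m = 2, running = 5, freq = 2
After iteration 3: m = 3, running = 14, freq = 3
After iteration 4: m = 4, running = 30, freq = 4
After iteration 5: m = 5, running = 55, freq = 5
After iteration 6: m = 6, running = 91, freq = 6
Loop ends.

Final answer: 91, 6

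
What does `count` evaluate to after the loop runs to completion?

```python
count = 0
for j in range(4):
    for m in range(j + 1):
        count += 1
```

Let's trace through this code step by step.

Initialize: count = 0
Entering loop: for j in range(4):
After iteration 1: j = 0, count = 1, m = 0
After iteration 2: j = 1, count = 3, m = 1
After iteration 3: j = 2, count = 6, m = 2
After iteration 4: j = 3, count = 10, m = 3
Loop ends.

Final answer: 10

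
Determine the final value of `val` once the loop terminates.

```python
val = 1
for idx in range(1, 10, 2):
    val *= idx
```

Let's trace through this code step by step.

Initialize: val = 1
Entering loop: for idx in range(1, 10, 2):
After iteration 1: idx = 1, val = 1
After iteration 2: idx = 3, val = 3
After iteration 3: idx = 5, val = 15
After iteration 4: idx = 7, val = 105
After iteration 5: idx = 9, val = 945
Loop ends.

Final answer: 945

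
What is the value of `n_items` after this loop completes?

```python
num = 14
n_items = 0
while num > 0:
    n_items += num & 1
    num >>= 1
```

Let's trace through this code step by step.

Initialize: num = 14
Initialize: n_items = 0
Entering loop: while num > 0:
After iteration 1: num = 7, n_items = 0
After iteration 2: num = 3, n_items = 1
After iteration 3: num = 1, n_items = 2
After iteration 4: num = 0, n_items = 3
Loop ends.

Final answer: 3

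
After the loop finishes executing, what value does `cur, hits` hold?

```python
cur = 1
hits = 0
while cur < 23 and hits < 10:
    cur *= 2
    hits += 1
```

Let's trace through this code step by step.

Initialize: cur = 1
Initialize: hits = 0
Entering loop: while cur < 23 and hits < 10:
After iteration 1: cur = 2, hits = 1
After iteration 2: cur = 4, hits = 2
After iteration 3: cur = 8, hits = 3
After iteration 4: cur = 16, hits = 4
After iteration 5: cur = 32, hits = 5
Loop ends.

Final answer: 32, 5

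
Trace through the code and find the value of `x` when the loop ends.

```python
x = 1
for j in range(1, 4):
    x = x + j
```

Let's trace through this code step by step.

Initialize: x = 1
Entering loop: for j in range(1, 4):
After iteration 1: j = 1, x = 2
After iteration 2: j = 2, x = 4
After iteration 3: j = 3, x = 7
Loop ends.

Final answer: 7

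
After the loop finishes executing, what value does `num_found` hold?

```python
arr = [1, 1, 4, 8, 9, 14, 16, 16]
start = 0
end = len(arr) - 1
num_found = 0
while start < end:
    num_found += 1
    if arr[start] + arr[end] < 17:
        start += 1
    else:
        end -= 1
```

Let's trace through this code step by step.

Initialize: arr = [1, 1, 4, 8, 9, 14, 16, 16]
Initialize: start = 0
Initialize: end = 7
Initialize: num_found = 0
Entering loop: while start < end:
After iteration 1: start = 0, end = 6, num_found = 1
After iteration 2: start = 0, end = 5, num_found = 2
After iteration 3: start = 1, end = 5, num_found = 3
After iteration 4: start = 2, end = 5, num_found = 4
After iteration 5: start = 2, end = 4, num_found = 5
After iteration 6: start = 3, end = 4, num_found = 6
After iteration 7: start = 3, end = 3, num_found = 7
Loop ends.

Final answer: 7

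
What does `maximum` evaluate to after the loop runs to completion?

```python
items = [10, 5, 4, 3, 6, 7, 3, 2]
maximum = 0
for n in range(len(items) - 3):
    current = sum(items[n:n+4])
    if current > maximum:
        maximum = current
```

Let's trace through this code step by step.

Initialize: items = [10, 5, 4, 3, 6, 7, 3, 2]
Initialize: maximum = 0
Entering loop: for n in range(len(items) - 3):
After iteration 1: n = 0, maximum = 22, current = 22
After iteration 2: n = 1, maximum = 22, current = 18
After iteration 3: n = 2, maximum = 22, current = 20
After iteration 4: n = 3, maximum = 22, current = 19
After iteration 5: n = 4, maximum = 22, current = 18
Loop ends.

Final answer: 22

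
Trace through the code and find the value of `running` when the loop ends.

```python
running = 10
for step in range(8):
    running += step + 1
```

Let's trace through this code step by step.

Initialize: running = 10
Entering loop: for step in range(8):
After iteration 1: step = 0, running = 11
After iteration 2: step = 1, running = 13
After iteration 3: step = 2, running = 16
After iteration 4: step = 3, running = 20
After iteration 5: step = 4, running = 25
After iteration 6: step = 5, running = 31
After iteration 7: step = 6, running = 38
After iteration 8: step = 7, running = 46
Loop ends.

Final answer: 46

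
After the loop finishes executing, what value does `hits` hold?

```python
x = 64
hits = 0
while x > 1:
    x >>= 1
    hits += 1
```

Let's trace through this code step by step.

Initialize: x = 64
Initialize: hits = 0
Entering loop: while x > 1:
After iteration 1: x = 32, hits = 1
After iteration 2: x = 16, hits = 2
After iteration 3: x = 8, hits = 3
After iteration 4: x = 4, hits = 4
After iteration 5: x = 2, hits = 5
After iteration 6: x = 1, hits = 6
Loop ends.

Final answer: 6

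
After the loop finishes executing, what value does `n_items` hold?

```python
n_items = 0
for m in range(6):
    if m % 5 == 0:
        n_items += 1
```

Let's trace through this code step by step.

Initialize: n_items = 0
Entering loop: for m in range(6):
After iteration 1: m = 0, n_items = 1
After iteration 2: m = 1, n_items = 1
After iteration 3: m = 2, n_items = 1
After iteration 4: m = 3, n_items = 1
After iteration 5: m = 4, n_items = 1
After iteration 6: m = 5, n_items = 2
Loop ends.

Final answer: 2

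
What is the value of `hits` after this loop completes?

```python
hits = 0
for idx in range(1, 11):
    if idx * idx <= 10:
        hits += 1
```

Let's trace through this code step by step.

Initialize: hits = 0
Entering loop: for idx in range(1, 11):
After iteration 1: idx = 1, hits = 1
After iteration 2: idx = 2, hits = 2
After iteration 3: idx = 3, hits = 3
After iteration 4: idx = 4, hits = 3
After iteration 5: idx = 5, hits = 3
After iteration 6: idx = 6, hits = 3
After iteration 7: idx = 7, hits = 3
After iteration 8: idx = 8, hits = 3
After iteration 9: idx = 9, hits = 3
After iteration 10: idx = 10, hits = 3
Loop ends.

Final answer: 3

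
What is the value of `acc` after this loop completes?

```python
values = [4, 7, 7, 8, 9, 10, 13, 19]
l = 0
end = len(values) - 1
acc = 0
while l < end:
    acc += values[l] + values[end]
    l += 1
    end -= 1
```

Let's trace through this code step by step.

Initialize: values = [4, 7, 7, 8, 9, 10, 13, 19]
Initialize: l = 0
Initialize: end = 7
Initialize: acc = 0
Entering loop: while l < end:
After iteration 1: l = 1, end = 6, acc = 23
After iteration 2: l = 2, end = 5, acc = 43
After iteration 3: l = 3, end = 4, acc = 60
After iteration 4: l = 4, end = 3, acc = 77
Loop ends.

Final answer: 77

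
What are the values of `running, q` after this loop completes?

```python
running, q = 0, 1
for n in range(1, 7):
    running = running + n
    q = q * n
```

Let's trace through this code step by step.

Initialize: running = 0
Initialize: q = 1
Entering loop: for n in range(1, 7):
After iteration 1: n = 1, running = 1, q = 1
After iteration 2: n = 2, running = 3, q = 2
After iteration 3: n = 3, running = 6, q = 6
After iteration 4: n = 4, running = 10, q = 24
After iteration 5: n = 5, running = 15, q = 120
After iteration 6: n = 6, running = 21, q = 720
Loop ends.

Final answer: 21, 720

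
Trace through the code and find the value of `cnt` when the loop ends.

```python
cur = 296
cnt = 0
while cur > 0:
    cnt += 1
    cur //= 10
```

Let's trace through this code step by step.

Initialize: cur = 296
Initialize: cnt = 0
Entering loop: while cur > 0:
After iteration 1: cur = 29, cnt = 1
After iteration 2: cur = 2, cnt = 2
After iteration 3: cur = 0, cnt = 3
Loop ends.

Final answer: 3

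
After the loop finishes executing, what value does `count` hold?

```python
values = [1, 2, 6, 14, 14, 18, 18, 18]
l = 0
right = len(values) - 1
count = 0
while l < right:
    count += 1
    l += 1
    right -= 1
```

Let's trace through this code step by step.

Initialize: values = [1, 2, 6, 14, 14, 18, 18, 18]
Initialize: l = 0
Initialize: right = 7
Initialize: count = 0
Entering loop: while l < right:
After iteration 1: l = 1, right = 6, count = 1
After iteration 2: l = 2, right = 5, count = 2
After iteration 3: l = 3, right = 4, count = 3
After iteration 4: l = 4, right = 3, count = 4
Loop ends.

Final answer: 4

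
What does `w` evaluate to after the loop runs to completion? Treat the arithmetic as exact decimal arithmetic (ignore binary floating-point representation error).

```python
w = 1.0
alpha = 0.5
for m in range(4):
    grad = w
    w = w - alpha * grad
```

Let's trace through this code step by step.

Initialize: w = 1.0
Initialize: alpha = 0.5
Entering loop: for m in range(4):
After iteration 1: m = 0, w = 0.5, grad = 1.0
After iteration 2: m = 1, w = 0.25, grad = 0.5
After iteration 3: m = 2, w = 0.125, grad = 0.25
After iteration 4: m = 3, w = 0.0625, grad = 0.125
Loop ends.

Final answer: 0.0625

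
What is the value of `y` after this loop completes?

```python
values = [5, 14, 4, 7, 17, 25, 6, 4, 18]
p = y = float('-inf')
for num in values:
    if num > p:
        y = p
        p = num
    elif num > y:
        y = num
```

Let's trace through this code step by step.

Initialize: values = [5, 14, 4, 7, 17, 25, 6, 4, 18]
Initialize: p = -inf
Initialize: y = -inf
Entering loop: for num in values:
After iteration 1: num = 5, p = 5, y = -inf
After iteration 2: num = 14, p = 14, y = 5
After iteration 3: num = 4, p = 14, y = 5
After iteration 4: num = 7, p = 14, y = 7
After iteration 5: num = 17, p = 17, y = 14
After iteration 6: num = 25, p = 25, y = 17
After iteration 7: num = 6, p = 25, y = 17
After iteration 8: num = 4, p = 25, y = 17
After iteration 9: num = 18, p = 25, y = 18
Loop ends.

Final answer: 18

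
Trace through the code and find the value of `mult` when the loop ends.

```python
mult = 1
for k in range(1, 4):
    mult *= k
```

Let's trace through this code step by step.

Initialize: mult = 1
Entering loop: for k in range(1, 4):
After iteration 1: k = 1, mult = 1
After iteration 2: k = 2, mult = 2
After iteration 3: k = 3, mult = 6
Loop ends.

Final answer: 6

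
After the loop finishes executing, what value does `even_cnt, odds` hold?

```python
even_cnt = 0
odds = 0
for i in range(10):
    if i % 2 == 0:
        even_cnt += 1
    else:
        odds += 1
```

Let's trace through this code step by step.

Initialize: even_cnt = 0
Initialize: odds = 0
Entering loop: for i in range(10):
After iteration 1: i = 0, even_cnt = 1, odds = 0
After iteration 2: i = 1, even_cnt = 1, odds = 1
After iteration 3: i = 2, even_cnt = 2, odds = 1
After iteration 4: i = 3, even_cnt = 2, odds = 2
After iteration 5: i = 4, even_cnt = 3, odds = 2
After iteration 6: i = 5, even_cnt = 3, odds = 3
After iteration 7: i = 6, even_cnt = 4, odds = 3
After iteration 8: i = 7, even_cnt = 4, odds = 4
After iteration 9: i = 8, even_cnt = 5, odds = 4
After iteration 10: i = 9, even_cnt = 5, odds = 5
Loop ends.

Final answer: 5, 5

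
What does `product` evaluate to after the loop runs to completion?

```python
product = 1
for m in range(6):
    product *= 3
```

Let's trace through this code step by step.

Initialize: product = 1
Entering loop: for m in range(6):
After iteration 1: m = 0, product = 3
After iteration 2: m = 1, product = 9
After iteration 3: m = 2, product = 27
After iteration 4: m = 3, product = 81
After iteration 5: m = 4, product = 243
After iteration 6: m = 5, product = 729
Loop ends.

Final answer: 729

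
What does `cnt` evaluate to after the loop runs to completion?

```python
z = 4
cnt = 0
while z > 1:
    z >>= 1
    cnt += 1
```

Let's trace through this code step by step.

Initialize: z = 4
Initialize: cnt = 0
Entering loop: while z > 1:
After iteration 1: z = 2, cnt = 1
After iteration 2: z = 1, cnt = 2
Loop ends.

Final answer: 2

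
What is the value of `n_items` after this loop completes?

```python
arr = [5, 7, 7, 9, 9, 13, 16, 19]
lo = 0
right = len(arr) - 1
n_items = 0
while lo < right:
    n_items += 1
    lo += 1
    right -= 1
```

Let's trace through this code step by step.

Initialize: arr = [5, 7, 7, 9, 9, 13, 16, 19]
Initialize: lo = 0
Initialize: right = 7
Initialize: n_items = 0
Entering loop: while lo < right:
After iteration 1: lo = 1, right = 6, n_items = 1
After iteration 2: lo = 2, right = 5, n_items = 2
After iteration 3: lo = 3, right = 4, n_items = 3
After iteration 4: lo = 4, right = 3, n_items = 4
Loop ends.

Final answer: 4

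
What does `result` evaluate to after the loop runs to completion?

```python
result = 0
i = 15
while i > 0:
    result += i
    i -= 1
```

Let's trace through this code step by step.

Initialize: result = 0
Initialize: i = 15
Entering loop: while i > 0:
After iteration 1: result = 15, i = 14
After iteration 2: result = 29, i = 13
After iteration 3: result = 42, i = 12
After iteration 4: result = 54, i = 11
After iteration 5: result = 65, i = 10
After iteration 6: result = 75, i = 9
After iteration 7: result = 84, i = 8
After iteration 8: result = 92, i = 7
After iteration 9: result = 99, i = 6
After iteration 10: result = 105, i = 5
After iteration 11: result = 110, i = 4
After iteration 12: result = 114, i = 3
After iteration 13: result = 117, i = 2
After iteration 14: result = 119, i = 1
After iteration 15: result = 120, i = 0
Loop ends.

Final answer: 120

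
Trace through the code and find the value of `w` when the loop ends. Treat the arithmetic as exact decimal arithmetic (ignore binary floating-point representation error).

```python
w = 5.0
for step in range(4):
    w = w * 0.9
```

Let's trace through this code step by step.

Initialize: w = 5.0
Entering loop: for step in range(4):
After iteration 1: step = 0, w = 4.5
After iteration 2: step = 1, w = 4.05
After iteration 3: step = 2, w = 3.645
After iteration 4: step = 3, w = 3.2805
Loop ends.

Final answer: 3.2805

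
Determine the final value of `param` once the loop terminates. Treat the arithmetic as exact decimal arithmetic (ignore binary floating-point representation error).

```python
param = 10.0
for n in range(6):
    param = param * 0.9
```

Let's trace through this code step by step.

Initialize: param = 10.0
Entering loop: for n in range(6):
After iteration 1: n = 0, param = 9.0
After iteration 2: n = 1, param = 8.1
After iteration 3: n = 2, param = 7.29
After iteration 4: n = 3, param = 6.561
After iteration 5: n = 4, param = 5.9049
After iteration 6: n = 5, param = 5.31441
Loop ends.

Final answer: 5.31441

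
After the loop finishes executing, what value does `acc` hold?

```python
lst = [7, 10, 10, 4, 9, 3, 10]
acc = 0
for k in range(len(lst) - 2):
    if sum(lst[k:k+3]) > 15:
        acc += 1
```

Let's trace through this code step by step.

Initialize: lst = [7, 10, 10, 4, 9, 3, 10]
Initialize: acc = 0
Entering loop: for k in range(len(lst) - 2):
After iteration 1: k = 0, acc = 1
After iteration 2: k = 1, acc = 2
After iteration 3: k = 2, acc = 3
After iteration 4: k = 3, acc = 4
After iteration 5: k = 4, acc = 5
Loop ends.

Final answer: 5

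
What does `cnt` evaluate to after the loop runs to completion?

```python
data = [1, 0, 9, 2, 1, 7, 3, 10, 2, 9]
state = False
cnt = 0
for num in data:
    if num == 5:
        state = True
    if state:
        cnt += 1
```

Let's trace through this code step by step.

Initialize: data = [1, 0, 9, 2, 1, 7, 3, 10, 2, 9]
Initialize: state = False
Initialize: cnt = 0
Entering loop: for num in data:
After iteration 1: num = 1, cnt = 0
After iteration 2: num = 0, cnt = 0
After iteration 3: num = 9, cnt = 0
After iteration 4: num = 2, cnt = 0
After iteration 5: num = 1, cnt = 0
After iteration 6: num = 7, cnt = 0
After iteration 7: num = 3, cnt = 0
After iteration 8: num = 10, cnt = 0
After iteration 9: num = 2, cnt = 0
After iteration 10: num = 9, cnt = 0
Loop ends.

Final answer: 0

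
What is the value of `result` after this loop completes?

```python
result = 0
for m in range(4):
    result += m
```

Let's trace through this code step by step.

Initialize: result = 0
Entering loop: for m in range(4):
After iteration 1: m = 0, result = 0
After iteration 2: m = 1, result = 1
After iteration 3: m = 2, result = 3
After iteration 4: m = 3, result = 6
Loop ends.

Final answer: 6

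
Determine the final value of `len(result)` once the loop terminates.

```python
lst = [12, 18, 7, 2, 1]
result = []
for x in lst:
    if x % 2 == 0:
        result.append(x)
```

Let's trace through this code step by step.

Initialize: lst = [12, 18, 7, 2, 1]
Initialize: result = []
Entering loop: for x in lst:
After iteration 1: x = 12, result = [12]
After iteration 2: x = 18, result = [12, 18]
After iteration 3: x = 7, result = [12, 18]
After iteration 4: x = 2, result = [12, 18, 2]
After iteration 5: x = 1, result = [12, 18, 2]
Loop ends.
len(result) = 3

Final answer: 3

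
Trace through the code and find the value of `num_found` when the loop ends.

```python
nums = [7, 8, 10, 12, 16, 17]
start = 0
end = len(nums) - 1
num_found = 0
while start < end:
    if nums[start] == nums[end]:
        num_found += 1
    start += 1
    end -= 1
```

Let's trace through this code step by step.

Initialize: nums = [7, 8, 10, 12, 16, 17]
Initialize: start = 0
Initialize: end = 5
Initialize: num_found = 0
Entering loop: while start < end:
After iteration 1: start = 1, end = 4, num_found = 0
After iteration 2: start = 2, end = 3, num_found = 0
After iteration 3: start = 3, end = 2, num_found = 0
Loop ends.

Final answer: 0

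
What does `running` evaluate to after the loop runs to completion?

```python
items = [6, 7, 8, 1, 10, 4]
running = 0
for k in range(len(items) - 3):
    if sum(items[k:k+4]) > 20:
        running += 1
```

Let's trace through this code step by step.

Initialize: items = [6, 7, 8, 1, 10, 4]
Initialize: running = 0
Entering loop: for k in range(len(items) - 3):
After iteration 1: k = 0, running = 1
After iteration 2: k = 1, running = 2
After iteration 3: k = 2, running = 3
Loop ends.

Final answer: 3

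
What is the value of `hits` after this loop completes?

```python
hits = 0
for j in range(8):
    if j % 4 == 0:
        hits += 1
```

Let's trace through this code step by step.

Initialize: hits = 0
Entering loop: for j in range(8):
After iteration 1: j = 0, hits = 1
After iteration 2: j = 1, hits = 1
After iteration 3: j = 2, hits = 1
After iteration 4: j = 3, hits = 1
After iteration 5: j = 4, hits = 2
After iteration 6: j = 5, hits = 2
After iteration 7: j = 6, hits = 2
After iteration 8: j = 7, hits = 2
Loop ends.

Final answer: 2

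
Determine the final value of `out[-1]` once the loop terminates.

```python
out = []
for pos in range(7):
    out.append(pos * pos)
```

Let's trace through this code step by step.

Initialize: out = []
Entering loop: for pos in range(7):
After iteration 1: pos = 0, out = [0]
After iteration 2: pos = 1, out = [0, 1]
After iteration 3: pos = 2, out = [0, 1, 4]
After iteration 4: pos = 3, out = [0, 1, 4, 9]
After iteration 5: pos = 4, out = [0, 1, 4, 9, 16]
After iteration 6: pos = 5, out = [0, 1, 4, 9, 16, 25]
After iteration 7: pos = 6, out = [0, 1, 4, 9, 16, 25, 36]
Loop ends.
out[-1] = 36

Final answer: 36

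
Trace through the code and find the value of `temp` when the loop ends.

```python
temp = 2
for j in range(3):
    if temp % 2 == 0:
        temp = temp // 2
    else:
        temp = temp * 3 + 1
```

Let's trace through this code step by step.

Initialize: temp = 2
Entering loop: for j in range(3):
After iteration 1: j = 0, temp = 1
After iteration 2: j = 1, temp = 4
After iteration 3: j = 2, temp = 2
Loop ends.

Final answer: 2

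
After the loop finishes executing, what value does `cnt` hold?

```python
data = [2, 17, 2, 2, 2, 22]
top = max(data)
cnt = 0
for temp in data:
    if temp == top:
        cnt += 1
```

Let's trace through this code step by step.

Initialize: data = [2, 17, 2, 2, 2, 22]
Initialize: top = 22
Initialize: cnt = 0
Entering loop: for temp in data:
After iteration 1: temp = 2, cnt = 0
After iteration 2: temp = 17, cnt = 0
After iteration 3: temp = 2, cnt = 0
After iteration 4: temp = 2, cnt = 0
After iteration 5: temp = 2, cnt = 0
After iteration 6: temp = 22, cnt = 1
Loop ends.

Final answer: 1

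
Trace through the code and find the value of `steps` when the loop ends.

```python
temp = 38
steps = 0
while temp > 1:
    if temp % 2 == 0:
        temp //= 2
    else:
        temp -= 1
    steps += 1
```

Let's trace through this code step by step.

Initialize: temp = 38
Initialize: steps = 0
Entering loop: while temp > 1:
After iteration 1: temp = 19, steps = 1
After iteration 2: temp = 18, steps = 2
After iteration 3: temp = 9, steps = 3
After iteration 4: temp = 8, steps = 4
After iteration 5: temp = 4, steps = 5
After iteration 6: temp = 2, steps = 6
After iteration 7: temp = 1, steps = 7
Loop ends.

Final answer: 7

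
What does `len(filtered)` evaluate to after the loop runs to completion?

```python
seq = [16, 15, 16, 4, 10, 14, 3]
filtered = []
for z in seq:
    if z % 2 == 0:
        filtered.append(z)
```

Let's trace through this code step by step.

Initialize: seq = [16, 15, 16, 4, 10, 14, 3]
Initialize: filtered = []
Entering loop: for z in seq:
After iteration 1: z = 16, filtered = [16]
After iteration 2: z = 15, filtered = [16]
After iteration 3: z = 16, filtered = [16, 16]
After iteration 4: z = 4, filtered = [16, 16, 4]
After iteration 5: z = 10, filtered = [16, 16, 4, 10]
After iteration 6: z = 14, filtered = [16, 16, 4, 10, 14]
After iteration 7: z = 3, filtered = [16, 16, 4, 10, 14]
Loop ends.
len(filtered) = 5

Final answer: 5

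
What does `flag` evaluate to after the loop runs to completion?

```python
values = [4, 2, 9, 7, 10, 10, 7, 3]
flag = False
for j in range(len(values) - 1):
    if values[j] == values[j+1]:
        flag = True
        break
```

Let's trace through this code step by step.

Initialize: values = [4, 2, 9, 7, 10, 10, 7, 3]
Initialize: flag = False
Entering loop: for j in range(len(values) - 1):
After iteration 1: j = 0, flag = False
After iteration 2: j = 1, flag = False
After iteration 3: j = 2, flag = False
After iteration 4: j = 3, flag = False
After iteration 5: j = 4, flag = True
Loop ends.

Final answer: True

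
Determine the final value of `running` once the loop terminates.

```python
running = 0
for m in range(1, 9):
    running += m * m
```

Let's trace through this code step by step.

Initialize: running = 0
Entering loop: for m in range(1, 9):
After iteration 1: m = 1, running = 1
After iteration 2: m = 2, running = 5
After iteration 3: m = 3, running = 14
After iteration 4: m = 4, running = 30
After iteration 5: m = 5, running = 55
After iteration 6: m = 6, running = 91
After iteration 7: m = 7, running = 140
After iteration 8: m = 8, running = 204
Loop ends.

Final answer: 204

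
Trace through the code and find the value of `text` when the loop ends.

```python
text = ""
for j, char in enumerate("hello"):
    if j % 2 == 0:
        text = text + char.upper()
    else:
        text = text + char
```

Let's trace through this code step by step.

Initialize: text = ''
Entering loop: for j, char in enumerate("hello"):
After iteration 1: j = 0, char = 'h', text = 'H'
After iteration 2: j = 1, char = 'e', text = 'He'
After iteration 3: j = 2, char = 'l', text = 'HeL'
After iteration 4: j = 3, char = 'l', text = 'HeLl'
After iteration 5: j = 4, char = 'o', text = 'HeLlO'
Loop ends.

Final answer: 'HeLlO'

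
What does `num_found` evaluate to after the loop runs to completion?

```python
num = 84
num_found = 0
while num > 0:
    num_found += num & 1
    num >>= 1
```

Let's trace through this code step by step.

Initialize: num = 84
Initialize: num_found = 0
Entering loop: while num > 0:
After iteration 1: num = 42, num_found = 0
After iteration 2: num = 21, num_found = 0
After iteration 3: num = 10, num_found = 1
After iteration 4: num = 5, num_found = 1
After iteration 5: num = 2, num_found = 2
After iteration 6: num = 1, num_found = 2
After iteration 7: num = 0, num_found = 3
Loop ends.

Final answer: 3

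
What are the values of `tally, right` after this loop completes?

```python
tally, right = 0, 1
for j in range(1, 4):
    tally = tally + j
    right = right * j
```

Let's trace through this code step by step.

Initialize: tally = 0
Initialize: right = 1
Entering loop: for j in range(1, 4):
After iteration 1: j = 1, tally = 1, right = 1
After iteration 2: j = 2, tally = 3, right = 2
After iteration 3: j = 3, tally = 6, right = 6
Loop ends.

Final answer: 6, 6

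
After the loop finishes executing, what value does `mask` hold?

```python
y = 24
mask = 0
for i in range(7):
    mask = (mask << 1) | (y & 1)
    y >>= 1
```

Let's trace through this code step by step.

Initialize: y = 24
Initialize: mask = 0
Entering loop: for i in range(7):
After iteration 1: i = 0, y = 12, mask = 0
After iteration 2: i = 1, y = 6, mask = 0
After iteration 3: i = 2, y = 3, mask = 0
After iteration 4: i = 3, y = 1, mask = 1
After iteration 5: i = 4, y = 0, mask = 3
After iteration 6: i = 5, y = 0, mask = 6
After iteration 7: i = 6, y = 0, mask = 12
Loop ends.

Final answer: 12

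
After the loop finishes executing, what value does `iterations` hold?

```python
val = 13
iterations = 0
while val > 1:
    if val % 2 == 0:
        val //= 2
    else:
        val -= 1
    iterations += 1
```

Let's trace through this code step by step.

Initialize: val = 13
Initialize: iterations = 0
Entering loop: while val > 1:
After iteration 1: val = 12, iterations = 1
After iteration 2: val = 6, iterations = 2
After iteration 3: val = 3, iterations = 3
After iteration 4: val = 2, iterations = 4
After iteration 5: val = 1, iterations = 5
Loop ends.

Final answer: 5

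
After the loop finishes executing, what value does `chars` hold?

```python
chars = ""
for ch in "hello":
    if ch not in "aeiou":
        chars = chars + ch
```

Let's trace through this code step by step.

Initialize: chars = ''
Entering loop: for ch in "hello":
After iteration 1: ch = 'h', chars = 'h'
After iteration 2: ch = 'e', chars = 'h'
After iteration 3: ch = 'l', chars = 'hl'
After iteration 4: ch = 'l', chars = 'hll'
After iteration 5: ch = 'o', chars = 'hll'
Loop ends.

Final answer: 'hll'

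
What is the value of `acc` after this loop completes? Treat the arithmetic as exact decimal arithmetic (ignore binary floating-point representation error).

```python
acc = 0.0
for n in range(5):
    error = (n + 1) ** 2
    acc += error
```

Let's trace through this code step by step.

Initialize: acc = 0.0
Entering loop: for n in range(5):
After iteration 1: n = 0, acc = 1.0, error = 1
After iteration 2: n = 1, acc = 5.0, error = 4
After iteration 3: n = 2, acc = 14.0, error = 9
After iteration 4: n = 3, acc = 30.0, error = 16
After iteration 5: n = 4, acc = 55.0, error = 25
Loop ends.

Final answer: 55.0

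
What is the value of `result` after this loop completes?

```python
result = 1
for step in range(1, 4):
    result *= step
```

Let's trace through this code step by step.

Initialize: result = 1
Entering loop: for step in range(1, 4):
After iteration 1: step = 1, result = 1
After iteration 2: step = 2, result = 2
After iteration 3: step = 3, result = 6
Loop ends.

Final answer: 6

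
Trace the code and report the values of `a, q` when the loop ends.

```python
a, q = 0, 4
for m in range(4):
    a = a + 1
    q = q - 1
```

Let's trace through this code step by step.

Initialize: a = 0
Initialize: q = 4
Entering loop: for m in range(4):
After iteration 1: m = 0, a = 1, q = 3
After iteration 2: m = 1, a = 2, q = 2
After iteration 3: m = 2, a = 3, q = 1
After iteration 4: m = 3, a = 4, q = 0
Loop ends.

Final answer: 4, 0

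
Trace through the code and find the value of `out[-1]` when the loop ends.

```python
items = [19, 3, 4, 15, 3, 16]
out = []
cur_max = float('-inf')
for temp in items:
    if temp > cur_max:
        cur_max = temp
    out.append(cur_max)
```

Let's trace through this code step by step.

Initialize: items = [19, 3, 4, 15, 3, 16]
Initialize: out = []
Initialize: cur_max = -inf
Entering loop: for temp in items:
After iteration 1: temp = 19, out = [19], cur_max = 19
After iteration 2: temp = 3, out = [19, 19], cur_max = 19
After iteration 3: temp = 4, out = [19, 19, 19], cur_max = 19
After iteration 4: temp = 15, out = [19, 19, 19, 19], cur_max = 19
After iteration 5: temp = 3, out = [19, 19, 19, 19, 19], cur_max = 19
After iteration 6: temp = 16, out = [19, 19, 19, 19, 19, 19], cur_max = 19
Loop ends.
out[-1] = 19

Final answer: 19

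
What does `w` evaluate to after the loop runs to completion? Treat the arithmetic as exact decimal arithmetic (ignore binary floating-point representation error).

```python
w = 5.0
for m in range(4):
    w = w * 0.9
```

Let's trace through this code step by step.

Initialize: w = 5.0
Entering loop: for m in range(4):
After iteration 1: m = 0, w = 4.5
After iteration 2: m = 1, w = 4.05
After iteration 3: m = 2, w = 3.645
After iteration 4: m = 3, w = 3.2805
Loop ends.

Final answer: 3.2805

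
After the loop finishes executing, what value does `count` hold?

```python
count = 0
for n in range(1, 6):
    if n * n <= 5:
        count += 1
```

Let's trace through this code step by step.

Initialize: count = 0
Entering loop: for n in range(1, 6):
After iteration 1: n = 1, count = 1
After iteration 2: n = 2, count = 2
After iteration 3: n = 3, count = 2
After iteration 4: n = 4, count = 2
After iteration 5: n = 5, count = 2
Loop ends.

Final answer: 2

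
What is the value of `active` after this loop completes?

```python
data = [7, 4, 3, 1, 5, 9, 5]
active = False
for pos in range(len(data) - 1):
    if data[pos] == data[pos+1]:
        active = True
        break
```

Let's trace through this code step by step.

Initialize: data = [7, 4, 3, 1, 5, 9, 5]
Initialize: active = False
Entering loop: for pos in range(len(data) - 1):
After iteration 1: pos = 0, active = False
After iteration 2: pos = 1, active = False
After iteration 3: pos = 2, active = False
After iteration 4: pos = 3, active = False
After iteration 5: pos = 4, active = False
After iteration 6: pos = 5, active = False
Loop ends.

Final answer: False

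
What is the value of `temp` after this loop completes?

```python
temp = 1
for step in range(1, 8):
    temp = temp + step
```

Let's trace through this code step by step.

Initialize: temp = 1
Entering loop: for step in range(1, 8):
After iteration 1: step = 1, temp = 2
After iteration 2: step = 2, temp = 4
After iteration 3: step = 3, temp = 7
After iteration 4: step = 4, temp = 11
After iteration 5: step = 5, temp = 16
After iteration 6: step = 6, temp = 22
After iteration 7: step = 7, temp = 29
Loop ends.

Final answer: 29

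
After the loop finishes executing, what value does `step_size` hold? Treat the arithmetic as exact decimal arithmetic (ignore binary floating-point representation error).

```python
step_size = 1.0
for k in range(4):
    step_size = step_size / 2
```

Let's trace through this code step by step.

Initialize: step_size = 1.0
Entering loop: for k in range(4):
After iteration 1: k = 0, step_size = 0.5
After iteration 2: k = 1, step_size = 0.25
After iteration 3: k = 2, step_size = 0.125
After iteration 4: k = 3, step_size = 0.0625
Loop ends.

Final answer: 0.0625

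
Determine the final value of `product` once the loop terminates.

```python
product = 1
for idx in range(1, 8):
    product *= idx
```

Let's trace through this code step by step.

Initialize: product = 1
Entering loop: for idx in range(1, 8):
After iteration 1: idx = 1, product = 1
After iteration 2: idx = 2, product = 2
After iteration 3: idx = 3, product = 6
After iteration 4: idx = 4, product = 24
After iteration 5: idx = 5, product = 120
After iteration 6: idx = 6, product = 720
After iteration 7: idx = 7, product = 5040
Loop ends.

Final answer: 5040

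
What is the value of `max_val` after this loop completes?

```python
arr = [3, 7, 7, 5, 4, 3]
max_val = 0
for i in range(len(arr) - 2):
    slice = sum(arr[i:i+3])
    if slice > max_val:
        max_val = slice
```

Let's trace through this code step by step.

Initialize: arr = [3, 7, 7, 5, 4, 3]
Initialize: max_val = 0
Entering loop: for i in range(len(arr) - 2):
After iteration 1: i = 0, max_val = 17, slice = 17
After iteration 2: i = 1, max_val = 19, slice = 19
After iteration 3: i = 2, max_val = 19, slice = 16
After iteration 4: i = 3, max_val = 19, slice = 12
Loop ends.

Final answer: 19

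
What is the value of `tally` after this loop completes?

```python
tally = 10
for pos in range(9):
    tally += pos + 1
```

Let's trace through this code step by step.

Initialize: tally = 10
Entering loop: for pos in range(9):
After iteration 1: pos = 0, tally = 11
After iteration 2: pos = 1, tally = 13
After iteration 3: pos = 2, tally = 16
After iteration 4: pos = 3, tally = 20
After iteration 5: pos = 4, tally = 25
After iteration 6: pos = 5, tally = 31
After iteration 7: pos = 6, tally = 38
After iteration 8: pos = 7, tally = 46
After iteration 9: pos = 8, tally = 55
Loop ends.

Final answer: 55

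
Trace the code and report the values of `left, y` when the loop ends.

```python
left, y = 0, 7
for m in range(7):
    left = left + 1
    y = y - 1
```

Let's trace through this code step by step.

Initialize: left = 0
Initialize: y = 7
Entering loop: for m in range(7):
After iteration 1: m = 0, left = 1, y = 6
After iteration 2: m = 1, left = 2, y = 5
After iteration 3: m = 2, left = 3, y = 4
After iteration 4: m = 3, left = 4, y = 3
After iteration 5: m = 4, left = 5, y = 2
After iteration 6: m = 5, left = 6, y = 1
After iteration 7: m = 6, left = 7, y = 0
Loop ends.

Final answer: 7, 0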